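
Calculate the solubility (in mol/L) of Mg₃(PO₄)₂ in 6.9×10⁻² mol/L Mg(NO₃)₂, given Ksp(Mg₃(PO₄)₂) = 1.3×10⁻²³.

9.9×10⁻¹¹ M

Mg₃(PO₄)₂(s) ⇌ 3 Mg²⁺(aq) + 2 PO₄³⁻(aq)
With Mg²⁺ already at 6.9×10⁻² mol/L and s small, take [Mg²⁺] ≈ 6.9×10⁻² mol/L and [PO₄³⁻] = 2s.
Ksp = [Mg²⁺]^3[PO₄³⁻]^2 = (6.9×10⁻²)^3(2s)^2
(2s)^2 = 1.3×10⁻²³ / (6.9×10⁻²)^3 = 4.0×10⁻²⁰
s = 9.9×10⁻¹¹ mol/L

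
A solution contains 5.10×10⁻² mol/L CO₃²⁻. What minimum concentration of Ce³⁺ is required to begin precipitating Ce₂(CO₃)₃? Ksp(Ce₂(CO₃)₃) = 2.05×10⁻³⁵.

3.93×10⁻¹⁶ M

Precipitation of each salt begins when its ion product equals Ksp.
Ce₂(CO₃)₃(s) ⇌ 2 Ce³⁺(aq) + 3 CO₃²⁻(aq)
Ksp = [Ce³⁺]^2[CO₃²⁻]^3 = [Ce³⁺]^2(5.10×10⁻²)^3
[Ce³⁺]^2 = 2.05×10⁻³⁵ / (5.10×10⁻²)^3 = 1.55×10⁻³¹
[Ce³⁺] = 3.93×10⁻¹⁶ mol/L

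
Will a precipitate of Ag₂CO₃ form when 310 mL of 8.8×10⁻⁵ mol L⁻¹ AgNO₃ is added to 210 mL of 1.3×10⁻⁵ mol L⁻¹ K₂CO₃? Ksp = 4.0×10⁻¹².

No

After mixing, V = 310 mL + 210 mL = 520 mL.
[Ag⁺] = (8.8×10⁻⁵)(310)/520 = 5.2×10⁻⁵ mol L⁻¹
[CO₃²⁻] = (1.3×10⁻⁵)(210)/520 = 5.3×10⁻⁶ mol L⁻¹
Q = [Ag⁺]^2[CO₃²⁻] = 1.4×10⁻¹⁴
Since Q (1.4×10⁻¹⁴) is less than Ksp (4.0×10⁻¹²), no Ag₂CO₃ precipitates.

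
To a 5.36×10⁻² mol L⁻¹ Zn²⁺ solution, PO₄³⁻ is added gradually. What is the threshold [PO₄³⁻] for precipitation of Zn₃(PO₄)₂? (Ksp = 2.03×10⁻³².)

1.15×10⁻¹⁴ M

A salt starts to precipitate once the ion product Q reaches its Ksp.
Zn₃(PO₄)₂(s) ⇌ 3 Zn²⁺(aq) + 2 PO₄³⁻(aq)
Ksp = [Zn²⁺]^3[PO₄³⁻]^2 = [PO₄³⁻]^2(5.36×10⁻²)^3
[PO₄³⁻]^2 = 2.03×10⁻³² / (5.36×10⁻²)^3 = 1.32×10⁻²⁸
[PO₄³⁻] = 1.15×10⁻¹⁴ mol L⁻¹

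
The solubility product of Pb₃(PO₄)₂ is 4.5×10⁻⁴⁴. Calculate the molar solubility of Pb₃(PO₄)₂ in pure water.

8.4×10⁻¹⁰ M

Pb₃(PO₄)₂(s) ⇌ 3 Pb²⁺(aq) + 2 PO₄³⁻(aq)
For each mole of Pb₃(PO₄)₂ that dissolves per liter, [Pb²⁺] = 3s and [PO₄³⁻] = 2s; let s denote this solubility.
Ksp = [Pb²⁺]^3[PO₄³⁻]^2 = (3s)^3 · (2s)^2 = 108s^5
108s^5 = 4.5×10⁻⁴⁴  ⇒  s^5 = 4.2×10⁻⁴⁶
Taking the 5th root, s = 8.4×10⁻¹⁰ mol/L.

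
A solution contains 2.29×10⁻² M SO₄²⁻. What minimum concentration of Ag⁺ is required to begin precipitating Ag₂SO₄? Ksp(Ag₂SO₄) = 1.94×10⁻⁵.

2.91×10⁻² M

Precipitation begins when Q = Ksp.
Ag₂SO₄(s) ⇌ 2 Ag⁺(aq) + SO₄²⁻(aq)
Ksp = [Ag⁺]^2[SO₄²⁻] = [Ag⁺]^2(2.29×10⁻²)
[Ag⁺]^2 = 1.94×10⁻⁵ / (2.29×10⁻²) = 8.47×10⁻⁴
[Ag⁺] = 2.91×10⁻² M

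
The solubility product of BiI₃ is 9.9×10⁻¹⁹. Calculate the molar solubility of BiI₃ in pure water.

1.4×10⁻⁵ M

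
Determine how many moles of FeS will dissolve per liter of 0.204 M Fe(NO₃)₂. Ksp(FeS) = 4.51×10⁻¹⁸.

FeS(s) ⇌ Fe²⁺(aq) + S²⁻(aq)
Let s be the solubility of FeS here. The common ion gives [Fe²⁺] ≈ 0.204 M, and [S²⁻] = s.
Ksp = [Fe²⁺][S²⁻] = (0.204)s
s = 4.51×10⁻¹⁸ / (0.204) = 2.21×10⁻¹⁷
s = 2.21×10⁻¹⁷ M

2.21×10⁻¹⁷ M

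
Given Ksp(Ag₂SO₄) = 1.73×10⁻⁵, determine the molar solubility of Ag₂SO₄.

1.63×10⁻² M

Ag₂SO₄(s) ⇌ 2 Ag⁺(aq) + SO₄²⁻(aq)
With molar solubility s: [Ag⁺] = 2s, [SO₄²⁻] = s.
Ksp = [Ag⁺]^2[SO₄²⁻] = (2s)^2 · s = 4s^3
4s^3 = 1.73×10⁻⁵  ⇒  s^3 = 4.33×10⁻⁶
Taking the 3rd root, s = 1.63×10⁻² mol/L.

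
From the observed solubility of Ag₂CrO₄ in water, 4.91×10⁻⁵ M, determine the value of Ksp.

Ksp = 4.73×10⁻¹³

Ag₂CrO₄(s) ⇌ 2 Ag⁺(aq) + CrO₄²⁻(aq)
With molar solubility s: [Ag⁺] = 2s, [CrO₄²⁻] = s.
Ksp = [Ag⁺]^2[CrO₄²⁻] = (2s)^2 · s = 4s^3
Ksp = 4 × (4.91×10⁻⁵)^3 = 4.73×10⁻¹³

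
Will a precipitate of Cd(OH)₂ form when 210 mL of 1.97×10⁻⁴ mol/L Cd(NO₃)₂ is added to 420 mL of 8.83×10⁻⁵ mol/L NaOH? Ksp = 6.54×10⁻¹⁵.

Total volume after mixing = 210 + 420 = 630 mL.
[Cd²⁺] = (1.97×10⁻⁴)(210)/630 = 6.57×10⁻⁵ mol/L
[OH⁻] = (8.83×10⁻⁵)(420)/630 = 5.89×10⁻⁵ mol/L
Q = [Cd²⁺][OH⁻]^2 = 2.28×10⁻¹³
Since Q (2.28×10⁻¹³) exceeds Ksp (6.54×10⁻¹⁵), Cd(OH)₂ will precipitate.

Yes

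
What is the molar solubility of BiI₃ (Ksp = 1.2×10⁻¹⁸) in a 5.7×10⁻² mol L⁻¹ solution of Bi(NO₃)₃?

9.2×10⁻⁷ M

BiI₃(s) ⇌ Bi³⁺(aq) + 3 I⁻(aq)
Bi³⁺ is already present at 5.7×10⁻² mol L⁻¹. If s mol/L of BiI₃ dissolves, [I⁻] = 3s while [Bi³⁺] ≈ 5.7×10⁻² mol L⁻¹.
Ksp = [Bi³⁺][I⁻]^3 = (5.7×10⁻²)(3s)^3
(3s)^3 = 1.2×10⁻¹⁸ / (5.7×10⁻²) = 2.1×10⁻¹⁷
s = 9.2×10⁻⁷ mol L⁻¹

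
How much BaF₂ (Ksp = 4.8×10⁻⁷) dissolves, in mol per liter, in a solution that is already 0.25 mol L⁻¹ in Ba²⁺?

BaF₂(s) ⇌ Ba²⁺(aq) + 2 F⁻(aq)
Let s be the solubility of BaF₂ here. The common ion gives [Ba²⁺] ≈ 0.25 mol L⁻¹, and [F⁻] = 2s.
Ksp = [Ba²⁺][F⁻]^2 = (0.25)(2s)^2
(2s)^2 = 4.8×10⁻⁷ / (0.25) = 1.9×10⁻⁶
s = 6.9×10⁻⁴ mol L⁻¹

6.9×10⁻⁴ M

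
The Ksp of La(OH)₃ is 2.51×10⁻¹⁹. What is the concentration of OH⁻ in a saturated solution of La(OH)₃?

2.95×10⁻⁵ M

La(OH)₃(s) ⇌ La³⁺(aq) + 3 OH⁻(aq)
If s mol/L of La(OH)₃ dissolves, [La³⁺] = s and [OH⁻] = 3s.
Ksp = [La³⁺][OH⁻]^3 = s · (3s)^3 = 27s^4 = 2.51×10⁻¹⁹
s = 9.82×10⁻⁶ M
[OH⁻] = 3s = 2.95×10⁻⁵ M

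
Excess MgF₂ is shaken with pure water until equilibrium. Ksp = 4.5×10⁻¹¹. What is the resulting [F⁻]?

MgF₂(s) ⇌ Mg²⁺(aq) + 2 F⁻(aq)
For each mole of MgF₂ that dissolves per liter, [Mg²⁺] = s and [F⁻] = 2s; let s denote this solubility.
Ksp = [Mg²⁺][F⁻]^2 = s · (2s)^2 = 4s^3 = 4.5×10⁻¹¹
s = 2.2×10⁻⁴ mol L⁻¹
[F⁻] = 2s = 4.5×10⁻⁴ mol L⁻¹

4.5×10⁻⁴ M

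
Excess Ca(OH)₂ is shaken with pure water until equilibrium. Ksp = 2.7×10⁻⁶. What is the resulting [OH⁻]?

1.8×10⁻² M

Ca(OH)₂(s) ⇌ Ca²⁺(aq) + 2 OH⁻(aq)
With molar solubility s: [Ca²⁺] = s, [OH⁻] = 2s.
Ksp = [Ca²⁺][OH⁻]^2 = s · (2s)^2 = 4s^3 = 2.7×10⁻⁶
s = 8.8×10⁻³ mol L⁻¹
[OH⁻] = 2s = 1.8×10⁻² mol L⁻¹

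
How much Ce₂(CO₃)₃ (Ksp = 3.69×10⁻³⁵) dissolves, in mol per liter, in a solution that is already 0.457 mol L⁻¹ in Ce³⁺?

Ce₂(CO₃)₃(s) ⇌ 2 Ce³⁺(aq) + 3 CO₃²⁻(aq)
Let s be the solubility of Ce₂(CO₃)₃ here. The common ion gives [Ce³⁺] ≈ 0.457 mol L⁻¹, and [CO₃²⁻] = 3s.
Ksp = [Ce³⁺]^2[CO₃²⁻]^3 = (0.457)^2(3s)^3
(3s)^3 = 3.69×10⁻³⁵ / (0.457)^2 = 1.77×10⁻³⁴
s = 1.87×10⁻¹² mol L⁻¹

1.87×10⁻¹² M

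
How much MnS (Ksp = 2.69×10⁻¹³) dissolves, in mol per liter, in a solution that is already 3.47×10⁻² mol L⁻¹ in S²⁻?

7.75×10⁻¹² M

MnS(s) ⇌ Mn²⁺(aq) + S²⁻(aq)
Let s be the solubility of MnS here. The common ion gives [S²⁻] ≈ 3.47×10⁻² mol L⁻¹, and [Mn²⁺] = s.
Ksp = [Mn²⁺][S²⁻] = s(3.47×10⁻²)
s = 2.69×10⁻¹³ / (3.47×10⁻²) = 7.75×10⁻¹²
s = 7.75×10⁻¹² mol L⁻¹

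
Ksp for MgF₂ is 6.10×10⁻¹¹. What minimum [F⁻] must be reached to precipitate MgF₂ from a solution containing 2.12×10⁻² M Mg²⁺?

5.36×10⁻⁵ M

The threshold for precipitation is Q = Ksp.
MgF₂(s) ⇌ Mg²⁺(aq) + 2 F⁻(aq)
Ksp = [Mg²⁺][F⁻]^2 = [F⁻]^2(2.12×10⁻²)
[F⁻]^2 = 6.10×10⁻¹¹ / (2.12×10⁻²) = 2.88×10⁻⁹
[F⁻] = 5.36×10⁻⁵ M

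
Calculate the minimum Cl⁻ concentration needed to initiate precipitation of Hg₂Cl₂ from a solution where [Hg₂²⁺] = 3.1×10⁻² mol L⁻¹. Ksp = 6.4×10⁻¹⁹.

4.5×10⁻⁹ M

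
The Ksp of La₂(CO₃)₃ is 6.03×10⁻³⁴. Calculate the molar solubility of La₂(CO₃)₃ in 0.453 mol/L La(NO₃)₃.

La₂(CO₃)₃(s) ⇌ 2 La³⁺(aq) + 3 CO₃²⁻(aq)
The solution already contains La³⁺ at 0.453 mol/L. Let s be the molar solubility of La₂(CO₃)₃.
[La³⁺] ≈ 0.453 mol/L (common ion dominates); [CO₃²⁻] = 3s.
Ksp = [La³⁺]^2[CO₃²⁻]^3 = (0.453)^2(3s)^3
(3s)^3 = 6.03×10⁻³⁴ / (0.453)^2 = 2.94×10⁻³³
s = 4.77×10⁻¹² mol/L

4.77×10⁻¹² M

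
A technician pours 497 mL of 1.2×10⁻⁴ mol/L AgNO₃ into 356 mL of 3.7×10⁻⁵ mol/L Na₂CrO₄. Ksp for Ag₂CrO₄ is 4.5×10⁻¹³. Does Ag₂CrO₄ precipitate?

No

After mixing, V = 497 mL + 356 mL = 853 mL.
[Ag⁺] = (1.2×10⁻⁴)(497)/853 = 7.0×10⁻⁵ mol/L
[CrO₄²⁻] = (3.7×10⁻⁵)(356)/853 = 1.5×10⁻⁵ mol/L
Q = [Ag⁺]^2[CrO₄²⁻] = 7.5×10⁻¹⁴
Q = 7.5×10⁻¹⁴ < Ksp = 4.5×10⁻¹³, so the solution is unsaturated and no precipitate forms.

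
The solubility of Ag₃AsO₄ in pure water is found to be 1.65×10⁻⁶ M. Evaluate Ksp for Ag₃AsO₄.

Ksp = 2.00×10⁻²²

Ag₃AsO₄(s) ⇌ 3 Ag⁺(aq) + AsO₄³⁻(aq)
Let s be the molar solubility. Then [Ag⁺] = 3s and [AsO₄³⁻] = s.
Ksp = [Ag⁺]^3[AsO₄³⁻] = (3s)^3 · s = 27s^4
Ksp = 27 × (1.65×10⁻⁶)^4 = 2.00×10⁻²²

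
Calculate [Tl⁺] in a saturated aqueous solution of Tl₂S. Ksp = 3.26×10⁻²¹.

Tl₂S(s) ⇌ 2 Tl⁺(aq) + S²⁻(aq)
For each mole of Tl₂S that dissolves per liter, [Tl⁺] = 2s and [S²⁻] = s; let s denote this solubility.
Ksp = [Tl⁺]^2[S²⁻] = (2s)^2 · s = 4s^3 = 3.26×10⁻²¹
s = 9.34×10⁻⁸ mol L⁻¹
[Tl⁺] = 2s = 1.87×10⁻⁷ mol L⁻¹

1.87×10⁻⁷ M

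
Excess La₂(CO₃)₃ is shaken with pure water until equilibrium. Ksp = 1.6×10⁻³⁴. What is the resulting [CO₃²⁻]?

La₂(CO₃)₃(s) ⇌ 2 La³⁺(aq) + 3 CO₃²⁻(aq)
With molar solubility s: [La³⁺] = 2s, [CO₃²⁻] = 3s.
Ksp = [La³⁺]^2[CO₃²⁻]^3 = (2s)^2 · (3s)^3 = 108s^5 = 1.6×10⁻³⁴
s = 6.8×10⁻⁸ mol L⁻¹
[CO₃²⁻] = 3s = 2.0×10⁻⁷ mol L⁻¹

2.0×10⁻⁷ M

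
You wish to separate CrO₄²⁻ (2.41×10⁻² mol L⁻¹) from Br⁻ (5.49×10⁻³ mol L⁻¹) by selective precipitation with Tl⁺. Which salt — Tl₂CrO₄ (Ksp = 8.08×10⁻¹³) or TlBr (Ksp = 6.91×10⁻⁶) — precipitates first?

Tl₂CrO₄

A salt starts to precipitate once the ion product Q reaches its Ksp.
For Tl₂CrO₄: [Tl⁺] = (Ksp/[CrO₄²⁻])^(1/2) = 5.79×10⁻⁶ mol L⁻¹
For TlBr: [Tl⁺] = (Ksp/[Br⁻]) = 1.26×10⁻³ mol L⁻¹
Tl₂CrO₄ requires the lower [Tl⁺], so it precipitates first.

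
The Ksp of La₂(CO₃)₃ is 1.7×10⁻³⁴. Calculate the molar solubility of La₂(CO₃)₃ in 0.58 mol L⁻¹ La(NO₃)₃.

La₂(CO₃)₃(s) ⇌ 2 La³⁺(aq) + 3 CO₃²⁻(aq)
The solution already contains La³⁺ at 0.58 mol L⁻¹. Let s be the molar solubility of La₂(CO₃)₃.
[La³⁺] ≈ 0.58 mol L⁻¹ (common ion dominates); [CO₃²⁻] = 3s.
Ksp = [La³⁺]^2[CO₃²⁻]^3 = (0.58)^2(3s)^3
(3s)^3 = 1.7×10⁻³⁴ / (0.58)^2 = 5.1×10⁻³⁴
s = 2.7×10⁻¹² mol L⁻¹

2.7×10⁻¹² M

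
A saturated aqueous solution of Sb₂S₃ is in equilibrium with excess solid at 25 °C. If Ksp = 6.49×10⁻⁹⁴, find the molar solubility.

9.03×10⁻²⁰ M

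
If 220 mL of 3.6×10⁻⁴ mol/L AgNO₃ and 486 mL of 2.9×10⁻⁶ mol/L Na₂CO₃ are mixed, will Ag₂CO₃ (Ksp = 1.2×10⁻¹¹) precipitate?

No

The combined volume is 706 mL.
[Ag⁺] = (3.6×10⁻⁴)(220)/706 = 1.1×10⁻⁴ mol/L
[CO₃²⁻] = (2.9×10⁻⁶)(486)/706 = 2.0×10⁻⁶ mol/L
Q = [Ag⁺]^2[CO₃²⁻] = 2.5×10⁻¹⁴
Since Q (2.5×10⁻¹⁴) is less than Ksp (1.2×10⁻¹¹), no Ag₂CO₃ precipitates.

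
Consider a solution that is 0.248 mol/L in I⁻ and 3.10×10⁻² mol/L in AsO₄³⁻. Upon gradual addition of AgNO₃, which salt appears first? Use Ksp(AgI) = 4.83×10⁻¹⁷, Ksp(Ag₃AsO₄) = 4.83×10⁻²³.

A salt starts to precipitate once the ion product Q reaches its Ksp.
For AgI: [Ag⁺] = (Ksp/[I⁻]) = 1.95×10⁻¹⁶ mol/L
For Ag₃AsO₄: [Ag⁺] = (Ksp/[AsO₄³⁻])^(1/3) = 1.16×10⁻⁷ mol/L
AgI requires the lower [Ag⁺], so it precipitates first.

AgI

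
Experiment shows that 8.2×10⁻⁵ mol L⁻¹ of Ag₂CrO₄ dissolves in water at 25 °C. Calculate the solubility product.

Ag₂CrO₄(s) ⇌ 2 Ag⁺(aq) + CrO₄²⁻(aq)
With molar solubility s: [Ag⁺] = 2s, [CrO₄²⁻] = s.
Ksp = [Ag⁺]^2[CrO₄²⁻] = (2s)^2 · s = 4s^3
Ksp = 4 × (8.2×10⁻⁵)^3 = 2.2×10⁻¹²

Ksp = 2.2×10⁻¹²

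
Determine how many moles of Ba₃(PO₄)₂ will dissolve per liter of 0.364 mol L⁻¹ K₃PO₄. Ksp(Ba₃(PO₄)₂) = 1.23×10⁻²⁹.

Ba₃(PO₄)₂(s) ⇌ 3 Ba²⁺(aq) + 2 PO₄³⁻(aq)
The solution already contains PO₄³⁻ at 0.364 mol L⁻¹. Let s be the molar solubility of Ba₃(PO₄)₂.
[PO₄³⁻] ≈ 0.364 mol L⁻¹ (common ion dominates); [Ba²⁺] = 3s.
Ksp = [Ba²⁺]^3[PO₄³⁻]^2 = (3s)^3(0.364)^2
(3s)^3 = 1.23×10⁻²⁹ / (0.364)^2 = 9.28×10⁻²⁹
s = 1.51×10⁻¹⁰ mol L⁻¹

1.51×10⁻¹⁰ M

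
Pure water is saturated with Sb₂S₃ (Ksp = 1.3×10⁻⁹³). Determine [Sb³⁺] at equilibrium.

2.1×10⁻¹⁹ M

Sb₂S₃(s) ⇌ 2 Sb³⁺(aq) + 3 S²⁻(aq)
For each mole of Sb₂S₃ that dissolves per liter, [Sb³⁺] = 2s and [S²⁻] = 3s; let s denote this solubility.
Ksp = [Sb³⁺]^2[S²⁻]^3 = (2s)^2 · (3s)^3 = 108s^5 = 1.3×10⁻⁹³
s = 1.0×10⁻¹⁹ mol/L
[Sb³⁺] = 2s = 2.1×10⁻¹⁹ mol/L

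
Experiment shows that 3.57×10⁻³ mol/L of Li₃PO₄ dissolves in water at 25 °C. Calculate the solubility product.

Li₃PO₄(s) ⇌ 3 Li⁺(aq) + PO₄³⁻(aq)
Call the molar solubility s, so that [Li⁺] = 3s and [PO₄³⁻] = s.
Ksp = [Li⁺]^3[PO₄³⁻] = (3s)^3 · s = 27s^4
Ksp = 27 × (3.57×10⁻³)^4 = 4.39×10⁻⁹

Ksp = 4.39×10⁻⁹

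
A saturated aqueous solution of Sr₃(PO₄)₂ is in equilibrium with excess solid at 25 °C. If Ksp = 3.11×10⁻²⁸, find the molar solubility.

Sr₃(PO₄)₂(s) ⇌ 3 Sr²⁺(aq) + 2 PO₄³⁻(aq)
If s mol/L of Sr₃(PO₄)₂ dissolves, [Sr²⁺] = 3s and [PO₄³⁻] = 2s.
Ksp = [Sr²⁺]^3[PO₄³⁻]^2 = (3s)^3 · (2s)^2 = 108s^5
108s^5 = 3.11×10⁻²⁸  ⇒  s^5 = 2.88×10⁻³⁰
s = 1.24×10⁻⁶ M

1.24×10⁻⁶ M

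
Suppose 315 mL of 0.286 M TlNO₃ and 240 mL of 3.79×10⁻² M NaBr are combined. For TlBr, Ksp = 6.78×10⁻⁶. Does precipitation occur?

Yes

After mixing, V = 315 mL + 240 mL = 555 mL.
[Tl⁺] = (0.286)(315)/555 = 0.162 M
[Br⁻] = (3.79×10⁻²)(240)/555 = 1.64×10⁻² M
Q = [Tl⁺][Br⁻] = 2.66×10⁻³
Q = 2.66×10⁻³ > Ksp = 6.78×10⁻⁶, so the solution is supersaturated and TlBr precipitates.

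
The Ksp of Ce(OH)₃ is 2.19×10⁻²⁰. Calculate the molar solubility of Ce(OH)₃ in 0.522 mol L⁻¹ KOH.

1.54×10⁻¹⁹ M

Ce(OH)₃(s) ⇌ Ce³⁺(aq) + 3 OH⁻(aq)
OH⁻ is already present at 0.522 mol L⁻¹. If s mol/L of Ce(OH)₃ dissolves, [Ce³⁺] = s while [OH⁻] ≈ 0.522 mol L⁻¹.
Ksp = [Ce³⁺][OH⁻]^3 = s(0.522)^3
s = 2.19×10⁻²⁰ / (0.522)^3 = 1.54×10⁻¹⁹
s = 1.54×10⁻¹⁹ mol L⁻¹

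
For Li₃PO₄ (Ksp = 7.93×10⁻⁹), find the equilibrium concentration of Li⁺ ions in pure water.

1.24×10⁻² M

Li₃PO₄(s) ⇌ 3 Li⁺(aq) + PO₄³⁻(aq)
If s mol/L of Li₃PO₄ dissolves, [Li⁺] = 3s and [PO₄³⁻] = s.
Ksp = [Li⁺]^3[PO₄³⁻] = (3s)^3 · s = 27s^4 = 7.93×10⁻⁹
s = 4.14×10⁻³ mol L⁻¹
[Li⁺] = 3s = 1.24×10⁻² mol L⁻¹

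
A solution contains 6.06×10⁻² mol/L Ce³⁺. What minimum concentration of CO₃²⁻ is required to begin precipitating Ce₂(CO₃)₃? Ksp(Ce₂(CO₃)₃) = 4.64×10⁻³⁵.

The threshold for precipitation is Q = Ksp.
Ce₂(CO₃)₃(s) ⇌ 2 Ce³⁺(aq) + 3 CO₃²⁻(aq)
Ksp = [Ce³⁺]^2[CO₃²⁻]^3 = [CO₃²⁻]^3(6.06×10⁻²)^2
[CO₃²⁻]^3 = 4.64×10⁻³⁵ / (6.06×10⁻²)^2 = 1.26×10⁻³²
[CO₃²⁻] = 2.33×10⁻¹¹ mol/L

2.33×10⁻¹¹ M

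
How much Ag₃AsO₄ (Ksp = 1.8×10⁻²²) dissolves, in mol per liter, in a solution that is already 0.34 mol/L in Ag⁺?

4.6×10⁻²¹ M

Ag₃AsO₄(s) ⇌ 3 Ag⁺(aq) + AsO₄³⁻(aq)
The solution already contains Ag⁺ at 0.34 mol/L. Let s be the molar solubility of Ag₃AsO₄.
[Ag⁺] ≈ 0.34 mol/L (common ion dominates); [AsO₄³⁻] = s.
Ksp = [Ag⁺]^3[AsO₄³⁻] = (0.34)^3s
s = 1.8×10⁻²² / (0.34)^3 = 4.6×10⁻²¹
s = 4.6×10⁻²¹ mol/L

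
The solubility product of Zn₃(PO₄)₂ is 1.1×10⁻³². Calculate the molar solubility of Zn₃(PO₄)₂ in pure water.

Zn₃(PO₄)₂(s) ⇌ 3 Zn²⁺(aq) + 2 PO₄³⁻(aq)
Let s be the molar solubility. Then [Zn²⁺] = 3s and [PO₄³⁻] = 2s.
Ksp = [Zn²⁺]^3[PO₄³⁻]^2 = (3s)^3 · (2s)^2 = 108s^5
108s^5 = 1.1×10⁻³²  ⇒  s^5 = 1.0×10⁻³⁴
s = (1.0×10⁻³⁴)^(1/5) = 1.6×10⁻⁷ mol/L

1.6×10⁻⁷ M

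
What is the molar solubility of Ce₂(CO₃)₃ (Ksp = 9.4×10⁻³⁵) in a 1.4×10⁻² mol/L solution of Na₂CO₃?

2.9×10⁻¹⁵ M

Ce₂(CO₃)₃(s) ⇌ 2 Ce³⁺(aq) + 3 CO₃²⁻(aq)
The solution already contains CO₃²⁻ at 1.4×10⁻² mol/L. Let s be the molar solubility of Ce₂(CO₃)₃.
[CO₃²⁻] ≈ 1.4×10⁻² mol/L (common ion dominates); [Ce³⁺] = 2s.
Ksp = [Ce³⁺]^2[CO₃²⁻]^3 = (2s)^2(1.4×10⁻²)^3
(2s)^2 = 9.4×10⁻³⁵ / (1.4×10⁻²)^3 = 3.4×10⁻²⁹
s = 2.9×10⁻¹⁵ mol/L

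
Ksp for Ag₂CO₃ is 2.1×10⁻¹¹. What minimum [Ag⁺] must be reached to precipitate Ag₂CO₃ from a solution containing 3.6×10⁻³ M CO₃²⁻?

A salt starts to precipitate once the ion product Q reaches its Ksp.
Ag₂CO₃(s) ⇌ 2 Ag⁺(aq) + CO₃²⁻(aq)
Ksp = [Ag⁺]^2[CO₃²⁻] = [Ag⁺]^2(3.6×10⁻³)
[Ag⁺]^2 = 2.1×10⁻¹¹ / (3.6×10⁻³) = 5.8×10⁻⁹
[Ag⁺] = 7.6×10⁻⁵ M

7.6×10⁻⁵ M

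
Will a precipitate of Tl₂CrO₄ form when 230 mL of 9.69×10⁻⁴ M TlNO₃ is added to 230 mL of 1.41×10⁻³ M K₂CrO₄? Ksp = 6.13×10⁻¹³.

Yes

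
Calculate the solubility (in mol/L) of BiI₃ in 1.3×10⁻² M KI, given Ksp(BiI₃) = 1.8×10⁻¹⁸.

BiI₃(s) ⇌ Bi³⁺(aq) + 3 I⁻(aq)
With I⁻ already at 1.3×10⁻² M and s small, take [I⁻] ≈ 1.3×10⁻² M and [Bi³⁺] = s.
Ksp = [Bi³⁺][I⁻]^3 = s(1.3×10⁻²)^3
s = 1.8×10⁻¹⁸ / (1.3×10⁻²)^3 = 8.2×10⁻¹³
s = 8.2×10⁻¹³ M

8.2×10⁻¹³ M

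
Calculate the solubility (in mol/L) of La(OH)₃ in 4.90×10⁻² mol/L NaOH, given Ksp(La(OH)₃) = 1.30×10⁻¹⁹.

1.10×10⁻¹⁵ M

La(OH)₃(s) ⇌ La³⁺(aq) + 3 OH⁻(aq)
Let s be the solubility of La(OH)₃ here. The common ion gives [OH⁻] ≈ 4.90×10⁻² mol/L, and [La³⁺] = s.
Ksp = [La³⁺][OH⁻]^3 = s(4.90×10⁻²)^3
s = 1.30×10⁻¹⁹ / (4.90×10⁻²)^3 = 1.10×10⁻¹⁵
s = 1.10×10⁻¹⁵ mol/L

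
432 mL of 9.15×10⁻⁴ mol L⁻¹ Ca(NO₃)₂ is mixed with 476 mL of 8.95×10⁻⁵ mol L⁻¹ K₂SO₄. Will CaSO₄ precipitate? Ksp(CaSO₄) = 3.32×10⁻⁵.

The combined volume is 908 mL.
[Ca²⁺] = (9.15×10⁻⁴)(432)/908 = 4.35×10⁻⁴ mol L⁻¹
[SO₄²⁻] = (8.95×10⁻⁵)(476)/908 = 4.69×10⁻⁵ mol L⁻¹
Q = [Ca²⁺][SO₄²⁻] = 2.04×10⁻⁸
Q = 2.04×10⁻⁸ < Ksp = 3.32×10⁻⁵, so the solution is unsaturated and no precipitate forms.

No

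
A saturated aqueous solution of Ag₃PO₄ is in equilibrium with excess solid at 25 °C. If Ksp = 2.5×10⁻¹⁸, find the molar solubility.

Ag₃PO₄(s) ⇌ 3 Ag⁺(aq) + PO₄³⁻(aq)
For each mole of Ag₃PO₄ that dissolves per liter, [Ag⁺] = 3s and [PO₄³⁻] = s; let s denote this solubility.
Ksp = [Ag⁺]^3[PO₄³⁻] = (3s)^3 · s = 27s^4
27s^4 = 2.5×10⁻¹⁸  ⇒  s^4 = 9.3×10⁻²⁰
s = (9.3×10⁻²⁰)^(1/4) = 1.7×10⁻⁵ M

1.7×10⁻⁵ M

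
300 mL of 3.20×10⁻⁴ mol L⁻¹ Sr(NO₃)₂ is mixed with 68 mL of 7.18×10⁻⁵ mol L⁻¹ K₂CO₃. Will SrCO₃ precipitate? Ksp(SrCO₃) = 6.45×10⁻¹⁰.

Yes

After mixing, V = 300 mL + 68 mL = 368 mL.
[Sr²⁺] = (3.20×10⁻⁴)(300)/368 = 2.61×10⁻⁴ mol L⁻¹
[CO₃²⁻] = (7.18×10⁻⁵)(68)/368 = 1.33×10⁻⁵ mol L⁻¹
Q = [Sr²⁺][CO₃²⁻] = 3.46×10⁻⁹
Since Q (3.46×10⁻⁹) exceeds Ksp (6.45×10⁻¹⁰), SrCO₃ will precipitate.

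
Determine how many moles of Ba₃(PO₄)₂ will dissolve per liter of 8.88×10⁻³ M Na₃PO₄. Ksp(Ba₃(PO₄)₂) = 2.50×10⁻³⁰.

1.05×10⁻⁹ M

Ba₃(PO₄)₂(s) ⇌ 3 Ba²⁺(aq) + 2 PO₄³⁻(aq)
Let s be the solubility of Ba₃(PO₄)₂ here. The common ion gives [PO₄³⁻] ≈ 8.88×10⁻³ M, and [Ba²⁺] = 3s.
Ksp = [Ba²⁺]^3[PO₄³⁻]^2 = (3s)^3(8.88×10⁻³)^2
(3s)^3 = 2.50×10⁻³⁰ / (8.88×10⁻³)^2 = 3.17×10⁻²⁶
s = 1.05×10⁻⁹ M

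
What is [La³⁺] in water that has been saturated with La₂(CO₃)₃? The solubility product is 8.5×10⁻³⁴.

1.9×10⁻⁷ M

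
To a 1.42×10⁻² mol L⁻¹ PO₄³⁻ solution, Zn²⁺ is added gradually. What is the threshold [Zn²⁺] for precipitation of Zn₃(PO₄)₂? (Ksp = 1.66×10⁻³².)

4.35×10⁻¹⁰ M

Precipitation of each salt begins when its ion product equals Ksp.
Zn₃(PO₄)₂(s) ⇌ 3 Zn²⁺(aq) + 2 PO₄³⁻(aq)
Ksp = [Zn²⁺]^3[PO₄³⁻]^2 = [Zn²⁺]^3(1.42×10⁻²)^2
[Zn²⁺]^3 = 1.66×10⁻³² / (1.42×10⁻²)^2 = 8.23×10⁻²⁹
[Zn²⁺] = 4.35×10⁻¹⁰ mol L⁻¹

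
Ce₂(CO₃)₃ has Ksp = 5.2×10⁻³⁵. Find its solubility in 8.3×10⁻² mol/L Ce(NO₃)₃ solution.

Ce₂(CO₃)₃(s) ⇌ 2 Ce³⁺(aq) + 3 CO₃²⁻(aq)
With Ce³⁺ already at 8.3×10⁻² mol/L and s small, take [Ce³⁺] ≈ 8.3×10⁻² mol/L and [CO₃²⁻] = 3s.
Ksp = [Ce³⁺]^2[CO₃²⁻]^3 = (8.3×10⁻²)^2(3s)^3
(3s)^3 = 5.2×10⁻³⁵ / (8.3×10⁻²)^2 = 7.5×10⁻³³
s = 6.5×10⁻¹² mol/L

6.5×10⁻¹² M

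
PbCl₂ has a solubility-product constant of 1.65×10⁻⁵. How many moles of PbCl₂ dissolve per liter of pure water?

1.60×10⁻² M

PbCl₂(s) ⇌ Pb²⁺(aq) + 2 Cl⁻(aq)
For each mole of PbCl₂ that dissolves per liter, [Pb²⁺] = s and [Cl⁻] = 2s; let s denote this solubility.
Ksp = [Pb²⁺][Cl⁻]^2 = s · (2s)^2 = 4s^3
4s^3 = 1.65×10⁻⁵  ⇒  s^3 = 4.13×10⁻⁶
s = (4.13×10⁻⁶)^(1/3) = 1.60×10⁻² M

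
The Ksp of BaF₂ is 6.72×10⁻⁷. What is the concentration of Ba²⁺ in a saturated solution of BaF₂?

5.52×10⁻³ M

BaF₂(s) ⇌ Ba²⁺(aq) + 2 F⁻(aq)
Call the molar solubility s, so that [Ba²⁺] = s and [F⁻] = 2s.
Ksp = [Ba²⁺][F⁻]^2 = s · (2s)^2 = 4s^3 = 6.72×10⁻⁷
s = 5.52×10⁻³ mol L⁻¹
[Ba²⁺] = s = 5.52×10⁻³ mol L⁻¹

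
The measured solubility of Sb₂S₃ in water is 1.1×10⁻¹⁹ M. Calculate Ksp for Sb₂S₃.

Ksp = 1.7×10⁻⁹³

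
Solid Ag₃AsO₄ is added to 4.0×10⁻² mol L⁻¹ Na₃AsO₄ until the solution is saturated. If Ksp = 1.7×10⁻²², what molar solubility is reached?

5.4×10⁻⁸ M

Ag₃AsO₄(s) ⇌ 3 Ag⁺(aq) + AsO₄³⁻(aq)
With AsO₄³⁻ already at 4.0×10⁻² mol L⁻¹ and s small, take [AsO₄³⁻] ≈ 4.0×10⁻² mol L⁻¹ and [Ag⁺] = 3s.
Ksp = [Ag⁺]^3[AsO₄³⁻] = (3s)^3(4.0×10⁻²)
(3s)^3 = 1.7×10⁻²² / (4.0×10⁻²) = 4.3×10⁻²¹
s = 5.4×10⁻⁸ mol L⁻¹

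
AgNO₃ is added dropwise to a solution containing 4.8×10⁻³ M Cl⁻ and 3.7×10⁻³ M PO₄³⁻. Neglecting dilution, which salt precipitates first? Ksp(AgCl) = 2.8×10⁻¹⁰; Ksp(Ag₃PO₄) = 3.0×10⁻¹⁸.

AgCl

A salt starts to precipitate once the ion product Q reaches its Ksp.
For AgCl: [Ag⁺] = (Ksp/[Cl⁻]) = 5.8×10⁻⁸ M
For Ag₃PO₄: [Ag⁺] = (Ksp/[PO₄³⁻])^(1/3) = 9.3×10⁻⁶ M
Since AgCl needs less Ag⁺ to reach saturation, it precipitates first.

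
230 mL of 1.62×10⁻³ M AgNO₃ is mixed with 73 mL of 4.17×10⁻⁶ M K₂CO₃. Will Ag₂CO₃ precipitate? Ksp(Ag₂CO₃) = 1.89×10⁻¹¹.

No

Total volume after mixing = 230 + 73 = 303 mL.
[Ag⁺] = (1.62×10⁻³)(230)/303 = 1.23×10⁻³ M
[CO₃²⁻] = (4.17×10⁻⁶)(73)/303 = 1.00×10⁻⁶ M
Q = [Ag⁺]^2[CO₃²⁻] = 1.52×10⁻¹²
Q < Ksp (1.52×10⁻¹² vs 1.89×10⁻¹¹); the solution remains unsaturated and no precipitate forms.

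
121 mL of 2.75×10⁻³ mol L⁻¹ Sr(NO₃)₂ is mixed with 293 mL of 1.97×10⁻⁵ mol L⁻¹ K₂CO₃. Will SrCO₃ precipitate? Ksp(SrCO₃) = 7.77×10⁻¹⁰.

The combined volume is 414 mL.
[Sr²⁺] = (2.75×10⁻³)(121)/414 = 8.04×10⁻⁴ mol L⁻¹
[CO₃²⁻] = (1.97×10⁻⁵)(293)/414 = 1.39×10⁻⁵ mol L⁻¹
Q = [Sr²⁺][CO₃²⁻] = 1.12×10⁻⁸
Since Q (1.12×10⁻⁸) exceeds Ksp (7.77×10⁻¹⁰), SrCO₃ will precipitate.

Yes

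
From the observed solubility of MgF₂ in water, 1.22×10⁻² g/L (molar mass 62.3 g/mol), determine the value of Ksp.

Convert to molarity: s = 1.22×10⁻² / 62.3 = 1.9583×10⁻⁴ mol/L
MgF₂(s) ⇌ Mg²⁺(aq) + 2 F⁻(aq)
For each mole of MgF₂ that dissolves per liter, [Mg²⁺] = s and [F⁻] = 2s; let s denote this solubility.
Ksp = [Mg²⁺][F⁻]^2 = s · (2s)^2 = 4s^3
Ksp = 4 × (1.9583×10⁻⁴)^3 = 3.00×10⁻¹¹

Ksp = 3.00×10⁻¹¹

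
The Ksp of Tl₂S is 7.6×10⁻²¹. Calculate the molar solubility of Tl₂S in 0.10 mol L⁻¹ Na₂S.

Tl₂S(s) ⇌ 2 Tl⁺(aq) + S²⁻(aq)
S²⁻ is already present at 0.10 mol L⁻¹. If s mol/L of Tl₂S dissolves, [Tl⁺] = 2s while [S²⁻] ≈ 0.10 mol L⁻¹.
Ksp = [Tl⁺]^2[S²⁻] = (2s)^2(0.10)
(2s)^2 = 7.6×10⁻²¹ / (0.10) = 7.6×10⁻²⁰
s = 1.4×10⁻¹⁰ mol L⁻¹

1.4×10⁻¹⁰ M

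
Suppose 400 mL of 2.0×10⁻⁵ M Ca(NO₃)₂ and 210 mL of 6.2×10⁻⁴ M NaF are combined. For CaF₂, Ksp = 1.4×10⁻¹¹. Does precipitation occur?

No

Total volume after mixing = 400 + 210 = 610 mL.
[Ca²⁺] = (2.0×10⁻⁵)(400)/610 = 1.3×10⁻⁵ M
[F⁻] = (6.2×10⁻⁴)(210)/610 = 2.1×10⁻⁴ M
Q = [Ca²⁺][F⁻]^2 = 6.0×10⁻¹³
Q < Ksp (6.0×10⁻¹³ vs 1.4×10⁻¹¹); the solution remains unsaturated and no precipitate forms.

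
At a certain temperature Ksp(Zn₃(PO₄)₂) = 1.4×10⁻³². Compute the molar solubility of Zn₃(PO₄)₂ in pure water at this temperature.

Zn₃(PO₄)₂(s) ⇌ 3 Zn²⁺(aq) + 2 PO₄³⁻(aq)
For each mole of Zn₃(PO₄)₂ that dissolves per liter, [Zn²⁺] = 3s and [PO₄³⁻] = 2s; let s denote this solubility.
Ksp = [Zn²⁺]^3[PO₄³⁻]^2 = (3s)^3 · (2s)^2 = 108s^5
108s^5 = 1.4×10⁻³²  ⇒  s^5 = 1.3×10⁻³⁴
Taking the 5th root, s = 1.7×10⁻⁷ M.

1.7×10⁻⁷ M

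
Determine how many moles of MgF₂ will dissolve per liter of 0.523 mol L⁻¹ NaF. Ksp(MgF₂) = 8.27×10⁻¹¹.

3.02×10⁻¹⁰ M

MgF₂(s) ⇌ Mg²⁺(aq) + 2 F⁻(aq)
F⁻ is already present at 0.523 mol L⁻¹. If s mol/L of MgF₂ dissolves, [Mg²⁺] = s while [F⁻] ≈ 0.523 mol L⁻¹.
Ksp = [Mg²⁺][F⁻]^2 = s(0.523)^2
s = 8.27×10⁻¹¹ / (0.523)^2 = 3.02×10⁻¹⁰
s = 3.02×10⁻¹⁰ mol L⁻¹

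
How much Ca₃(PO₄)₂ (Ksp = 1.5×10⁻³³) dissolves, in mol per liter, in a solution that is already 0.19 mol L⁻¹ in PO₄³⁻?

Ca₃(PO₄)₂(s) ⇌ 3 Ca²⁺(aq) + 2 PO₄³⁻(aq)
Let s be the solubility of Ca₃(PO₄)₂ here. The common ion gives [PO₄³⁻] ≈ 0.19 mol L⁻¹, and [Ca²⁺] = 3s.
Ksp = [Ca²⁺]^3[PO₄³⁻]^2 = (3s)^3(0.19)^2
(3s)^3 = 1.5×10⁻³³ / (0.19)^2 = 4.2×10⁻³²
s = 1.2×10⁻¹¹ mol L⁻¹

1.2×10⁻¹¹ M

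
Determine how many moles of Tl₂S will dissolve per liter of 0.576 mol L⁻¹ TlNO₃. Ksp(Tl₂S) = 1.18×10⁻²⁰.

3.56×10⁻²⁰ M

Tl₂S(s) ⇌ 2 Tl⁺(aq) + S²⁻(aq)
With Tl⁺ already at 0.576 mol L⁻¹ and s small, take [Tl⁺] ≈ 0.576 mol L⁻¹ and [S²⁻] = s.
Ksp = [Tl⁺]^2[S²⁻] = (0.576)^2s
s = 1.18×10⁻²⁰ / (0.576)^2 = 3.56×10⁻²⁰
s = 3.56×10⁻²⁰ mol L⁻¹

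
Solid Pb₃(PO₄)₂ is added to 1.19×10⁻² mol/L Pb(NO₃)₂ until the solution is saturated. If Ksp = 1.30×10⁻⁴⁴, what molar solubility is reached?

4.39×10⁻²⁰ M

Pb₃(PO₄)₂(s) ⇌ 3 Pb²⁺(aq) + 2 PO₄³⁻(aq)
The solution already contains Pb²⁺ at 1.19×10⁻² mol/L. Let s be the molar solubility of Pb₃(PO₄)₂.
[Pb²⁺] ≈ 1.19×10⁻² mol/L (common ion dominates); [PO₄³⁻] = 2s.
Ksp = [Pb²⁺]^3[PO₄³⁻]^2 = (1.19×10⁻²)^3(2s)^2
(2s)^2 = 1.30×10⁻⁴⁴ / (1.19×10⁻²)^3 = 7.71×10⁻³⁹
s = 4.39×10⁻²⁰ mol/L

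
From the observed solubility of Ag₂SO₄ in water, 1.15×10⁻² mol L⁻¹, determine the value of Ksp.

Ag₂SO₄(s) ⇌ 2 Ag⁺(aq) + SO₄²⁻(aq)
Call the molar solubility s, so that [Ag⁺] = 2s and [SO₄²⁻] = s.
Ksp = [Ag⁺]^2[SO₄²⁻] = (2s)^2 · s = 4s^3
Ksp = 4 × (1.15×10⁻²)^3 = 6.08×10⁻⁶

Ksp = 6.08×10⁻⁶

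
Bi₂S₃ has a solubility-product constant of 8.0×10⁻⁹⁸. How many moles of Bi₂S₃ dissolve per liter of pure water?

1.5×10⁻²⁰ M

Bi₂S₃(s) ⇌ 2 Bi³⁺(aq) + 3 S²⁻(aq)
If s mol/L of Bi₂S₃ dissolves, [Bi³⁺] = 2s and [S²⁻] = 3s.
Ksp = [Bi³⁺]^2[S²⁻]^3 = (2s)^2 · (3s)^3 = 108s^5
108s^5 = 8.0×10⁻⁹⁸  ⇒  s^5 = 7.4×10⁻¹⁰⁰
Taking the 5th root, s = 1.5×10⁻²⁰ mol/L.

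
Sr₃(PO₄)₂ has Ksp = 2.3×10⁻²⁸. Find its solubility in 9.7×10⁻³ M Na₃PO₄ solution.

4.5×10⁻⁹ M

Sr₃(PO₄)₂(s) ⇌ 3 Sr²⁺(aq) + 2 PO₄³⁻(aq)
Let s be the solubility of Sr₃(PO₄)₂ here. The common ion gives [PO₄³⁻] ≈ 9.7×10⁻³ M, and [Sr²⁺] = 3s.
Ksp = [Sr²⁺]^3[PO₄³⁻]^2 = (3s)^3(9.7×10⁻³)^2
(3s)^3 = 2.3×10⁻²⁸ / (9.7×10⁻³)^2 = 2.4×10⁻²⁴
s = 4.5×10⁻⁹ M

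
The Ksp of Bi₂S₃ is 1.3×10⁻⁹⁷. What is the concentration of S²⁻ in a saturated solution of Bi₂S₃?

4.9×10⁻²⁰ M

Bi₂S₃(s) ⇌ 2 Bi³⁺(aq) + 3 S²⁻(aq)
For each mole of Bi₂S₃ that dissolves per liter, [Bi³⁺] = 2s and [S²⁻] = 3s; let s denote this solubility.
Ksp = [Bi³⁺]^2[S²⁻]^3 = (2s)^2 · (3s)^3 = 108s^5 = 1.3×10⁻⁹⁷
s = 1.6×10⁻²⁰ mol/L
[S²⁻] = 3s = 4.9×10⁻²⁰ mol/L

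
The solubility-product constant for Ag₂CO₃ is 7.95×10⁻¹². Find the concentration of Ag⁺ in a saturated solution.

Ag₂CO₃(s) ⇌ 2 Ag⁺(aq) + CO₃²⁻(aq)
For each mole of Ag₂CO₃ that dissolves per liter, [Ag⁺] = 2s and [CO₃²⁻] = s; let s denote this solubility.
Ksp = [Ag⁺]^2[CO₃²⁻] = (2s)^2 · s = 4s^3 = 7.95×10⁻¹²
s = 1.26×10⁻⁴ mol/L
[Ag⁺] = 2s = 2.51×10⁻⁴ mol/L

2.51×10⁻⁴ M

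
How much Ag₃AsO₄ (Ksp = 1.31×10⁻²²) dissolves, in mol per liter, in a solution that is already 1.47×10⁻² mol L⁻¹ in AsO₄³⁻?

6.91×10⁻⁸ M

Ag₃AsO₄(s) ⇌ 3 Ag⁺(aq) + AsO₄³⁻(aq)
The solution already contains AsO₄³⁻ at 1.47×10⁻² mol L⁻¹. Let s be the molar solubility of Ag₃AsO₄.
[AsO₄³⁻] ≈ 1.47×10⁻² mol L⁻¹ (common ion dominates); [Ag⁺] = 3s.
Ksp = [Ag⁺]^3[AsO₄³⁻] = (3s)^3(1.47×10⁻²)
(3s)^3 = 1.31×10⁻²² / (1.47×10⁻²) = 8.91×10⁻²¹
s = 6.91×10⁻⁸ mol L⁻¹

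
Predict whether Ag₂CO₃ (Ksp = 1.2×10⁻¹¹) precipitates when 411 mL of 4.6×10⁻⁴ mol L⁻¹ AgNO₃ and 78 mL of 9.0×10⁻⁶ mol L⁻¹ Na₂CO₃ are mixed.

The combined volume is 489 mL.
[Ag⁺] = (4.6×10⁻⁴)(411)/489 = 3.9×10⁻⁴ mol L⁻¹
[CO₃²⁻] = (9.0×10⁻⁶)(78)/489 = 1.4×10⁻⁶ mol L⁻¹
Q = [Ag⁺]^2[CO₃²⁻] = 2.1×10⁻¹³
Q = 2.1×10⁻¹³ < Ksp = 1.2×10⁻¹¹, so the solution is unsaturated and no precipitate forms.

No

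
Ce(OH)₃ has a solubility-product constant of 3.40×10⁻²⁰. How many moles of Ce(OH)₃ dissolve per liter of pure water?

5.96×10⁻⁶ M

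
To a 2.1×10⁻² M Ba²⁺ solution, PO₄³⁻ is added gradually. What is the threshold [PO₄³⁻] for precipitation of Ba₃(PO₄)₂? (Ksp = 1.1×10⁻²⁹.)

1.1×10⁻¹² M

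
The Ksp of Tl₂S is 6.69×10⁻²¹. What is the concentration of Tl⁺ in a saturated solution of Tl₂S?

2.37×10⁻⁷ M

Tl₂S(s) ⇌ 2 Tl⁺(aq) + S²⁻(aq)
With molar solubility s: [Tl⁺] = 2s, [S²⁻] = s.
Ksp = [Tl⁺]^2[S²⁻] = (2s)^2 · s = 4s^3 = 6.69×10⁻²¹
s = 1.19×10⁻⁷ M
[Tl⁺] = 2s = 2.37×10⁻⁷ M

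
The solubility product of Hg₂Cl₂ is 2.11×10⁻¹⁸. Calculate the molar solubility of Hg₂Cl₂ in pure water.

Hg₂Cl₂(s) ⇌ Hg₂²⁺(aq) + 2 Cl⁻(aq)
With molar solubility s: [Hg₂²⁺] = s, [Cl⁻] = 2s.
Ksp = [Hg₂²⁺][Cl⁻]^2 = s · (2s)^2 = 4s^3
4s^3 = 2.11×10⁻¹⁸  ⇒  s^3 = 5.28×10⁻¹⁹
s = 8.08×10⁻⁷ mol L⁻¹

8.08×10⁻⁷ M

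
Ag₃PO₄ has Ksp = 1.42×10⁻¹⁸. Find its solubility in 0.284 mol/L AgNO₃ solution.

6.20×10⁻¹⁷ M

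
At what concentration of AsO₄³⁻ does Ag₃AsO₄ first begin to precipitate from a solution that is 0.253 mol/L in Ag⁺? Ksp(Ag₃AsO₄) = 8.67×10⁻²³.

The threshold for precipitation is Q = Ksp.
Ag₃AsO₄(s) ⇌ 3 Ag⁺(aq) + AsO₄³⁻(aq)
Ksp = [Ag⁺]^3[AsO₄³⁻] = [AsO₄³⁻](0.253)^3
[AsO₄³⁻] = 8.67×10⁻²³ / (0.253)^3 = 5.35×10⁻²¹
[AsO₄³⁻] = 5.35×10⁻²¹ mol/L

5.35×10⁻²¹ M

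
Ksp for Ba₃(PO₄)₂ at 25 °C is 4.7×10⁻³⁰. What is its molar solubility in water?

5.3×10⁻⁷ M

Ba₃(PO₄)₂(s) ⇌ 3 Ba²⁺(aq) + 2 PO₄³⁻(aq)
Let s be the molar solubility. Then [Ba²⁺] = 3s and [PO₄³⁻] = 2s.
Ksp = [Ba²⁺]^3[PO₄³⁻]^2 = (3s)^3 · (2s)^2 = 108s^5
108s^5 = 4.7×10⁻³⁰  ⇒  s^5 = 4.4×10⁻³²
s = (4.4×10⁻³²)^(1/5) = 5.3×10⁻⁷ M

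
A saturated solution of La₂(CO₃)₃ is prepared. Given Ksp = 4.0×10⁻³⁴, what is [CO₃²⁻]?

2.5×10⁻⁷ M

La₂(CO₃)₃(s) ⇌ 2 La³⁺(aq) + 3 CO₃²⁻(aq)
With molar solubility s: [La³⁺] = 2s, [CO₃²⁻] = 3s.
Ksp = [La³⁺]^2[CO₃²⁻]^3 = (2s)^2 · (3s)^3 = 108s^5 = 4.0×10⁻³⁴
s = 8.2×10⁻⁸ mol/L
[CO₃²⁻] = 3s = 2.5×10⁻⁷ mol/L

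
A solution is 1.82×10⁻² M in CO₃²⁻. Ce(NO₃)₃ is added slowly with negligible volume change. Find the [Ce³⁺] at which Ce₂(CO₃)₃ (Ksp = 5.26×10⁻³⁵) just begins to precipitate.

2.95×10⁻¹⁵ M

Each salt precipitates once Q = Ksp for that salt.
Ce₂(CO₃)₃(s) ⇌ 2 Ce³⁺(aq) + 3 CO₃²⁻(aq)
Ksp = [Ce³⁺]^2[CO₃²⁻]^3 = [Ce³⁺]^2(1.82×10⁻²)^3
[Ce³⁺]^2 = 5.26×10⁻³⁵ / (1.82×10⁻²)^3 = 8.73×10⁻³⁰
[Ce³⁺] = 2.95×10⁻¹⁵ M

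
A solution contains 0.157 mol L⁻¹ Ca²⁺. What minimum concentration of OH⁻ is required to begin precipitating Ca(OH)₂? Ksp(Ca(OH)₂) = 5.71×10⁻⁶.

The threshold for precipitation is Q = Ksp.
Ca(OH)₂(s) ⇌ Ca²⁺(aq) + 2 OH⁻(aq)
Ksp = [Ca²⁺][OH⁻]^2 = [OH⁻]^2(0.157)
[OH⁻]^2 = 5.71×10⁻⁶ / (0.157) = 3.64×10⁻⁵
[OH⁻] = 6.03×10⁻³ mol L⁻¹

6.03×10⁻³ M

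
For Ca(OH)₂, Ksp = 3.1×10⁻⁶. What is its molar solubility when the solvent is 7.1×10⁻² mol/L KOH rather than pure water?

Ca(OH)₂(s) ⇌ Ca²⁺(aq) + 2 OH⁻(aq)
With OH⁻ already at 7.1×10⁻² mol/L and s small, take [OH⁻] ≈ 7.1×10⁻² mol/L and [Ca²⁺] = s.
Ksp = [Ca²⁺][OH⁻]^2 = s(7.1×10⁻²)^2
s = 3.1×10⁻⁶ / (7.1×10⁻²)^2 = 6.1×10⁻⁴
s = 6.1×10⁻⁴ mol/L

6.1×10⁻⁴ M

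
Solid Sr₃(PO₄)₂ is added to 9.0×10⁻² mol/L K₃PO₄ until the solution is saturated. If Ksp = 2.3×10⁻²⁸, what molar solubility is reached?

1.0×10⁻⁹ M

Sr₃(PO₄)₂(s) ⇌ 3 Sr²⁺(aq) + 2 PO₄³⁻(aq)
PO₄³⁻ is already present at 9.0×10⁻² mol/L. If s mol/L of Sr₃(PO₄)₂ dissolves, [Sr²⁺] = 3s while [PO₄³⁻] ≈ 9.0×10⁻² mol/L.
Ksp = [Sr²⁺]^3[PO₄³⁻]^2 = (3s)^3(9.0×10⁻²)^2
(3s)^3 = 2.3×10⁻²⁸ / (9.0×10⁻²)^2 = 2.8×10⁻²⁶
s = 1.0×10⁻⁹ mol/L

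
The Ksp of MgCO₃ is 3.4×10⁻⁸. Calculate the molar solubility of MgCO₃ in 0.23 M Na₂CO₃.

MgCO₃(s) ⇌ Mg²⁺(aq) + CO₃²⁻(aq)
CO₃²⁻ is already present at 0.23 M. If s mol/L of MgCO₃ dissolves, [Mg²⁺] = s while [CO₃²⁻] ≈ 0.23 M.
Ksp = [Mg²⁺][CO₃²⁻] = s(0.23)
s = 3.4×10⁻⁸ / (0.23) = 1.5×10⁻⁷
s = 1.5×10⁻⁷ M

1.5×10⁻⁷ M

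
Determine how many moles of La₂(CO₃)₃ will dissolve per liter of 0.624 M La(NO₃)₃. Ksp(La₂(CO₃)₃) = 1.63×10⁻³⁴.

2.49×10⁻¹² M

La₂(CO₃)₃(s) ⇌ 2 La³⁺(aq) + 3 CO₃²⁻(aq)
The solution already contains La³⁺ at 0.624 M. Let s be the molar solubility of La₂(CO₃)₃.
[La³⁺] ≈ 0.624 M (common ion dominates); [CO₃²⁻] = 3s.
Ksp = [La³⁺]^2[CO₃²⁻]^3 = (0.624)^2(3s)^3
(3s)^3 = 1.63×10⁻³⁴ / (0.624)^2 = 4.19×10⁻³⁴
s = 2.49×10⁻¹² M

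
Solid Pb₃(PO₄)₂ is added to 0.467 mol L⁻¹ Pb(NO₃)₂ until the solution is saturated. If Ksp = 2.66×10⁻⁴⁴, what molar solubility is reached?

Pb₃(PO₄)₂(s) ⇌ 3 Pb²⁺(aq) + 2 PO₄³⁻(aq)
With Pb²⁺ already at 0.467 mol L⁻¹ and s small, take [Pb²⁺] ≈ 0.467 mol L⁻¹ and [PO₄³⁻] = 2s.
Ksp = [Pb²⁺]^3[PO₄³⁻]^2 = (0.467)^3(2s)^2
(2s)^2 = 2.66×10⁻⁴⁴ / (0.467)^3 = 2.61×10⁻⁴³
s = 2.56×10⁻²² mol L⁻¹

2.56×10⁻²² M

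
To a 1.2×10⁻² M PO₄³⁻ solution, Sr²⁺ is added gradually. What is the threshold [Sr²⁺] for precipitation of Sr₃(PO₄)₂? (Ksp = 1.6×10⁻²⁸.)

1.0×10⁻⁸ M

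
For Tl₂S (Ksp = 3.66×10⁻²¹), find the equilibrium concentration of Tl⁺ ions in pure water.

Tl₂S(s) ⇌ 2 Tl⁺(aq) + S²⁻(aq)
Call the molar solubility s, so that [Tl⁺] = 2s and [S²⁻] = s.
Ksp = [Tl⁺]^2[S²⁻] = (2s)^2 · s = 4s^3 = 3.66×10⁻²¹
s = 9.71×10⁻⁸ mol L⁻¹
[Tl⁺] = 2s = 1.94×10⁻⁷ mol L⁻¹

1.94×10⁻⁷ M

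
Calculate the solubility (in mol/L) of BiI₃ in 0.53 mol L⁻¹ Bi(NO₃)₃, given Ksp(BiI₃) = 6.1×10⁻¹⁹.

BiI₃(s) ⇌ Bi³⁺(aq) + 3 I⁻(aq)
The solution already contains Bi³⁺ at 0.53 mol L⁻¹. Let s be the molar solubility of BiI₃.
[Bi³⁺] ≈ 0.53 mol L⁻¹ (common ion dominates); [I⁻] = 3s.
Ksp = [Bi³⁺][I⁻]^3 = (0.53)(3s)^3
(3s)^3 = 6.1×10⁻¹⁹ / (0.53) = 1.2×10⁻¹⁸
s = 3.5×10⁻⁷ mol L⁻¹

3.5×10⁻⁷ M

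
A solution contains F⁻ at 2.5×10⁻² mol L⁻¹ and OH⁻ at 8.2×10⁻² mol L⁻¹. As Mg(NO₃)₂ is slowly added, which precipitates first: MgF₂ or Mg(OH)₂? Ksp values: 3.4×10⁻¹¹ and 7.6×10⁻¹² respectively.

Each salt precipitates once Q = Ksp for that salt.
For MgF₂: [Mg²⁺] = (Ksp/[F⁻]^2) = 5.4×10⁻⁸ mol L⁻¹
For Mg(OH)₂: [Mg²⁺] = (Ksp/[OH⁻]^2) = 1.1×10⁻⁹ mol L⁻¹
The smaller threshold [Mg²⁺] is reached first, so Mg(OH)₂ precipitates first.

Mg(OH)₂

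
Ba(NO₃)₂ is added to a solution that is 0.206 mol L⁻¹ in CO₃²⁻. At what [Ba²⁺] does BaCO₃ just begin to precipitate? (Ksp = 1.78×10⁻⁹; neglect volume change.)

8.64×10⁻⁹ M

Precipitation begins when Q = Ksp.
BaCO₃(s) ⇌ Ba²⁺(aq) + CO₃²⁻(aq)
Ksp = [Ba²⁺][CO₃²⁻] = [Ba²⁺](0.206)
[Ba²⁺] = 1.78×10⁻⁹ / (0.206) = 8.64×10⁻⁹
[Ba²⁺] = 8.64×10⁻⁹ mol L⁻¹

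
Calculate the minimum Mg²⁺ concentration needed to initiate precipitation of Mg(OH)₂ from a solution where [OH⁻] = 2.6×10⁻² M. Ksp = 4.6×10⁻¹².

The threshold for precipitation is Q = Ksp.
Mg(OH)₂(s) ⇌ Mg²⁺(aq) + 2 OH⁻(aq)
Ksp = [Mg²⁺][OH⁻]^2 = [Mg²⁺](2.6×10⁻²)^2
[Mg²⁺] = 4.6×10⁻¹² / (2.6×10⁻²)^2 = 6.8×10⁻⁹
[Mg²⁺] = 6.8×10⁻⁹ M

6.8×10⁻⁹ M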